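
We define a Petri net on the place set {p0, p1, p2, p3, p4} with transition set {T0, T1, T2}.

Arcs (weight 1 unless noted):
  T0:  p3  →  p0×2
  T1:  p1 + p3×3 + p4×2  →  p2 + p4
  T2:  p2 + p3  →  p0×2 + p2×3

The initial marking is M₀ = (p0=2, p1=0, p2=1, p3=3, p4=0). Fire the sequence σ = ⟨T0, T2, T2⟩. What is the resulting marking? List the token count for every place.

step 1: fire T0:  (p0=2, p1=0, p2=1, p3=3, p4=0) → (p0=4, p1=0, p2=1, p3=2, p4=0)
step 2: fire T2:  (p0=4, p1=0, p2=1, p3=2, p4=0) → (p0=6, p1=0, p2=3, p3=1, p4=0)
step 3: fire T2:  (p0=6, p1=0, p2=3, p3=1, p4=0) → (p0=8, p1=0, p2=5, p3=0, p4=0)

(p0=8, p1=0, p2=5, p3=0, p4=0)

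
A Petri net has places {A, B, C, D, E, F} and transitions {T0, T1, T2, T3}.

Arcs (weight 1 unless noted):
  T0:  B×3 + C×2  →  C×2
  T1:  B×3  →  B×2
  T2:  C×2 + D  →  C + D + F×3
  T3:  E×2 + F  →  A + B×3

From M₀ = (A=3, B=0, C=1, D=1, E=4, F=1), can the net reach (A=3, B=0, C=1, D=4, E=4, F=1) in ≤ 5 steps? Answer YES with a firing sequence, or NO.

NO — not reachable within 5 firings

depth 0: 1 marking
depth 1: 2 markings reached so far
depth 2: 3 markings reached so far
depth 3: 3 markings reached so far
(frontier empty at depth 3; search complete)
target is not among the 3 markings reachable within 5 steps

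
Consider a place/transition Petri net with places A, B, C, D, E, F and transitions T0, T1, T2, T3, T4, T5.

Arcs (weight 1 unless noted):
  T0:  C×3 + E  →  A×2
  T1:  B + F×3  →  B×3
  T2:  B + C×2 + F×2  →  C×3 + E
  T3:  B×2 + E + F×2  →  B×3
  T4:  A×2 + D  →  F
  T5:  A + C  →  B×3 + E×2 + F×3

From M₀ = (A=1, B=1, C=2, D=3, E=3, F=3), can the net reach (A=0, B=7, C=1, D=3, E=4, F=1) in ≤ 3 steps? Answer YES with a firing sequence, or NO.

YES — reachable via ⟨T1, T5, T3⟩ (3 firings)

step 1: fire T1:  (A=1, B=1, C=2, D=3, E=3, F=3) → (A=1, B=3, C=2, D=3, E=3, F=0)
step 2: fire T5:  (A=1, B=3, C=2, D=3, E=3, F=0) → (A=0, B=6, C=1, D=3, E=5, F=3)
step 3: fire T3:  (A=0, B=6, C=1, D=3, E=5, F=3) → (A=0, B=7, C=1, D=3, E=4, F=1)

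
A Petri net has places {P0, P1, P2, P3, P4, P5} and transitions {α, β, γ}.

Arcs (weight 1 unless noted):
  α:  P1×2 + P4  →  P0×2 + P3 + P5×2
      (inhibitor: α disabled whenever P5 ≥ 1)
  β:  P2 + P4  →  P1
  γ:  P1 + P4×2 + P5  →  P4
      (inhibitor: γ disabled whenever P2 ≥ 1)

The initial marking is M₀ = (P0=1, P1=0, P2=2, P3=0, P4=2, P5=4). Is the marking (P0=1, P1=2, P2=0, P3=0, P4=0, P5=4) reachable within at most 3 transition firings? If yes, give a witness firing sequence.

step 1: fire β:  (P0=1, P1=0, P2=2, P3=0, P4=2, P5=4) → (P0=1, P1=1, P2=1, P3=0, P4=1, P5=4)
step 2: fire β:  (P0=1, P1=1, P2=1, P3=0, P4=1, P5=4) → (P0=1, P1=2, P2=0, P3=0, P4=0, P5=4)

YES — reachable via ⟨β, β⟩ (2 firings)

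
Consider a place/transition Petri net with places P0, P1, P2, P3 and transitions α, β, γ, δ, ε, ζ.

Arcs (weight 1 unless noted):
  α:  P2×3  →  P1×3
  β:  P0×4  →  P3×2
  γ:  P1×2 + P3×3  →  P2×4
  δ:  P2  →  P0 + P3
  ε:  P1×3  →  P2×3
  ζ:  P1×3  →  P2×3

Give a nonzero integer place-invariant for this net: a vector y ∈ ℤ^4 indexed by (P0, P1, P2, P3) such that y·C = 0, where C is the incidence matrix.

y = (P0:1, P1:3, P2:3, P3:2)

Incidence matrix C (rows=places, cols=transitions):
        α    β    γ    δ    ε    ζ
   P0   0   -4    0    1    0    0
   P1   3    0   -2    0   -3   -3
   P2  -3    0    4   -1    3    3
   P3   0    2   -3    1    0    0

Candidate y = [1, 3, 3, 2]; check y·C column-wise:
  col α: 1·0 + 3·3 + 3·-3 + 2·0 = 0
  col β: 1·-4 + 3·0 + 3·0 + 2·2 = 0
  col γ: 1·0 + 3·-2 + 3·4 + 2·-3 = 0
  col δ: 1·1 + 3·0 + 3·-1 + 2·1 = 0
  col ε: 1·0 + 3·-3 + 3·3 + 2·0 = 0
  col ζ: 1·0 + 3·-3 + 3·3 + 2·0 = 0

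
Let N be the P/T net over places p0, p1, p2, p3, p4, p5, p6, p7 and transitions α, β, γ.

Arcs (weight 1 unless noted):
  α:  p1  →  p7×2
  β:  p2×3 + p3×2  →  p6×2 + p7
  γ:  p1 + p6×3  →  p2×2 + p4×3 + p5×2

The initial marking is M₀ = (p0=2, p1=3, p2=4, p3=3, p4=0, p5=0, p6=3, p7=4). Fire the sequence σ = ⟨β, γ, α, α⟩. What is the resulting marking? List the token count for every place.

(p0=2, p1=0, p2=3, p3=1, p4=3, p5=2, p6=2, p7=9)

step 1: fire β:  (p0=2, p1=3, p2=4, p3=3, p4=0, p5=0, p6=3, p7=4) → (p0=2, p1=3, p2=1, p3=1, p4=0, p5=0, p6=5, p7=5)
step 2: fire γ:  (p0=2, p1=3, p2=1, p3=1, p4=0, p5=0, p6=5, p7=5) → (p0=2, p1=2, p2=3, p3=1, p4=3, p5=2, p6=2, p7=5)
step 3: fire α:  (p0=2, p1=2, p2=3, p3=1, p4=3, p5=2, p6=2, p7=5) → (p0=2, p1=1, p2=3, p3=1, p4=3, p5=2, p6=2, p7=7)
step 4: fire α:  (p0=2, p1=1, p2=3, p3=1, p4=3, p5=2, p6=2, p7=7) → (p0=2, p1=0, p2=3, p3=1, p4=3, p5=2, p6=2, p7=9)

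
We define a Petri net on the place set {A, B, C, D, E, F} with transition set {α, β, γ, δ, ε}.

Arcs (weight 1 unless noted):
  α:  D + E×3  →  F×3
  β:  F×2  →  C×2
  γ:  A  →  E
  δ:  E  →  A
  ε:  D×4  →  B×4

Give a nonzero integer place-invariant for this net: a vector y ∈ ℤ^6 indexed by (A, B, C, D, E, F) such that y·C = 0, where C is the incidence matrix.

Incidence matrix C (rows=places, cols=transitions):
        α    β    γ    δ    ε
    A   0    0   -1    1    0
    B   0    0    0    0    4
    C   0    2    0    0    0
    D  -1    0    0    0   -4
    E  -3    0    1   -1    0
    F   3   -2    0    0    0

Candidate y = [1, -3, 0, -3, 1, 0]; check y·C column-wise:
  col α: 1·0 + -3·0 + -3·-1 + 1·-3 + 0·3 = 0
  col β: 1·0 + -3·0 + 0·2 + -3·0 + 1·0 + 0·-2 = 0
  col γ: 1·-1 + -3·0 + -3·0 + 1·1 = 0
  col δ: 1·1 + -3·0 + -3·0 + 1·-1 = 0
  col ε: 1·0 + -3·4 + -3·-4 + 1·0 = 0

y = (A:1, B:-3, C:0, D:-3, E:1, F:0)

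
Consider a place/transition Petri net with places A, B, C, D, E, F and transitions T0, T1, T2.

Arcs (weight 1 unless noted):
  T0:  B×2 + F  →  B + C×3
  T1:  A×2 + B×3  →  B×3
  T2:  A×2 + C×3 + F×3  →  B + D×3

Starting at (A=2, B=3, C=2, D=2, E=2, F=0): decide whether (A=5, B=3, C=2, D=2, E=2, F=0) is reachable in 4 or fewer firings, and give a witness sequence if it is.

NO — not reachable within 4 firings

depth 0: 1 marking
depth 1: 2 markings reached so far
depth 2: 2 markings reached so far
(frontier empty at depth 2; search complete)
target is not among the 2 markings reachable within 4 steps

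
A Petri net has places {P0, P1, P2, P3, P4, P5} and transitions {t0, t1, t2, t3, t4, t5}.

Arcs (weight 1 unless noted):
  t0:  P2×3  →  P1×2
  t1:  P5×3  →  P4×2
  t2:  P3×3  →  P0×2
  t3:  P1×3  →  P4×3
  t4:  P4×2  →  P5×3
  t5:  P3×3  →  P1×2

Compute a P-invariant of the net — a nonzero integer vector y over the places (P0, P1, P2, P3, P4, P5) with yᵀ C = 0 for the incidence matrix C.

y = (P0:3, P1:3, P2:2, P3:2, P4:3, P5:2)

Incidence matrix C (rows=places, cols=transitions):
       t0   t1   t2   t3   t4   t5
   P0   0    0    2    0    0    0
   P1   2    0    0   -3    0    2
   P2  -3    0    0    0    0    0
   P3   0    0   -3    0    0   -3
   P4   0    2    0    3   -2    0
   P5   0   -3    0    0    3    0

Candidate y = [3, 3, 2, 2, 3, 2]; check y·C column-wise:
  col t0: 3·0 + 3·2 + 2·-3 + 2·0 + 3·0 + 2·0 = 0
  col t1: 3·0 + 3·0 + 2·0 + 2·0 + 3·2 + 2·-3 = 0
  col t2: 3·2 + 3·0 + 2·0 + 2·-3 + 3·0 + 2·0 = 0
  col t3: 3·0 + 3·-3 + 2·0 + 2·0 + 3·3 + 2·0 = 0
  col t4: 3·0 + 3·0 + 2·0 + 2·0 + 3·-2 + 2·3 = 0
  col t5: 3·0 + 3·2 + 2·0 + 2·-3 + 3·0 + 2·0 = 0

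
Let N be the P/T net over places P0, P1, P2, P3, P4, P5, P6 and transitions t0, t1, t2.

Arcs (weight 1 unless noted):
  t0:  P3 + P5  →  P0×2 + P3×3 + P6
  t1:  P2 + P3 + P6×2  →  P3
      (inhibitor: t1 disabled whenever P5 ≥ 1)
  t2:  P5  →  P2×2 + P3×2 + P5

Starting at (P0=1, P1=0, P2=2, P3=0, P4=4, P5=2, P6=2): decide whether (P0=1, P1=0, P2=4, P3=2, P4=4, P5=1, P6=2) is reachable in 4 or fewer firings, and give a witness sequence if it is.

NO — not reachable within 4 firings

depth 0: 1 marking
depth 1: 2 markings reached so far
depth 2: 4 markings reached so far
depth 3: 7 markings reached so far
depth 4: 11 markings reached so far
target is not among the 11 markings reachable within 4 steps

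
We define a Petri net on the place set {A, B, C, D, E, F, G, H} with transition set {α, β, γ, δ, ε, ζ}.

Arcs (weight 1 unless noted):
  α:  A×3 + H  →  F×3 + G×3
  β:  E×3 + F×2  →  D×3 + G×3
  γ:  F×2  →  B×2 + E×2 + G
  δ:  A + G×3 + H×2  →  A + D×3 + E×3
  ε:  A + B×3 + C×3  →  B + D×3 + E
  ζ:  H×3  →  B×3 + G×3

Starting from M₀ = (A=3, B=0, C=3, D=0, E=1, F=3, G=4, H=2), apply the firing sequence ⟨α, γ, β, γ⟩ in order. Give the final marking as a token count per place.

(A=0, B=4, C=3, D=3, E=2, F=0, G=12, H=1)

step 1: fire α:  (A=3, B=0, C=3, D=0, E=1, F=3, G=4, H=2) → (A=0, B=0, C=3, D=0, E=1, F=6, G=7, H=1)
step 2: fire γ:  (A=0, B=0, C=3, D=0, E=1, F=6, G=7, H=1) → (A=0, B=2, C=3, D=0, E=3, F=4, G=8, H=1)
step 3: fire β:  (A=0, B=2, C=3, D=0, E=3, F=4, G=8, H=1) → (A=0, B=2, C=3, D=3, E=0, F=2, G=11, H=1)
step 4: fire γ:  (A=0, B=2, C=3, D=3, E=0, F=2, G=11, H=1) → (A=0, B=4, C=3, D=3, E=2, F=0, G=12, H=1)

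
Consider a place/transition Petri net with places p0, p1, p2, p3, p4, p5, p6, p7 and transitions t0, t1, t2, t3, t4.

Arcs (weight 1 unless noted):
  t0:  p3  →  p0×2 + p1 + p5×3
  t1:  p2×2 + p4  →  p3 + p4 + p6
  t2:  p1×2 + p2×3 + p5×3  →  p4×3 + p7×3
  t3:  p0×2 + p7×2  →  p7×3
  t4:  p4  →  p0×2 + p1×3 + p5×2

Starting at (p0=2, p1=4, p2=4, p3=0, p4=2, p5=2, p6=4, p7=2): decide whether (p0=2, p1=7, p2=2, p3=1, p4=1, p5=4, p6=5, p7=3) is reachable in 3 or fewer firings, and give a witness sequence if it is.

step 1: fire t1:  (p0=2, p1=4, p2=4, p3=0, p4=2, p5=2, p6=4, p7=2) → (p0=2, p1=4, p2=2, p3=1, p4=2, p5=2, p6=5, p7=2)
step 2: fire t3:  (p0=2, p1=4, p2=2, p3=1, p4=2, p5=2, p6=5, p7=2) → (p0=0, p1=4, p2=2, p3=1, p4=2, p5=2, p6=5, p7=3)
step 3: fire t4:  (p0=0, p1=4, p2=2, p3=1, p4=2, p5=2, p6=5, p7=3) → (p0=2, p1=7, p2=2, p3=1, p4=1, p5=4, p6=5, p7=3)

YES — reachable via ⟨t1, t3, t4⟩ (3 firings)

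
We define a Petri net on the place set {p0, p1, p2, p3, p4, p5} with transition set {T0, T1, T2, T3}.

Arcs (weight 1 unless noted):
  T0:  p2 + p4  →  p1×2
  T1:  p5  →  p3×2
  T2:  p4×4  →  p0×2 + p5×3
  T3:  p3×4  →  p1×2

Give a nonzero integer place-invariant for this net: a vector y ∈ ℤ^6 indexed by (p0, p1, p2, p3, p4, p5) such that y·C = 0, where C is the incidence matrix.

y = (p0:2, p1:0, p2:-1, p3:0, p4:1, p5:0)

Incidence matrix C (rows=places, cols=transitions):
       T0   T1   T2   T3
   p0   0    0    2    0
   p1   2    0    0    2
   p2  -1    0    0    0
   p3   0    2    0   -4
   p4  -1    0   -4    0
   p5   0   -1    3    0

Candidate y = [2, 0, -1, 0, 1, 0]; check y·C column-wise:
  col T0: 2·0 + 0·2 + -1·-1 + 1·-1 = 0
  col T1: 2·0 + -1·0 + 0·2 + 1·0 + 0·-1 = 0
  col T2: 2·2 + -1·0 + 1·-4 + 0·3 = 0
  col T3: 2·0 + 0·2 + -1·0 + 0·-4 + 1·0 = 0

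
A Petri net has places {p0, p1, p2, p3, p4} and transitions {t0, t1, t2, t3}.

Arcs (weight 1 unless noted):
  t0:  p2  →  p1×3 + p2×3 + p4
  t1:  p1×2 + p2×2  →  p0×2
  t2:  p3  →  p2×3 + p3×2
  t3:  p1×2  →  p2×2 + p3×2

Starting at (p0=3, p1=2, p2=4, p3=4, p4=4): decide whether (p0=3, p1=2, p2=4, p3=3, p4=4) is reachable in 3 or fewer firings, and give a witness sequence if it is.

depth 0: 1 marking
depth 1: 5 markings reached so far
depth 2: 12 markings reached so far
depth 3: 25 markings reached so far
target is not among the 25 markings reachable within 3 steps

NO — not reachable within 3 firings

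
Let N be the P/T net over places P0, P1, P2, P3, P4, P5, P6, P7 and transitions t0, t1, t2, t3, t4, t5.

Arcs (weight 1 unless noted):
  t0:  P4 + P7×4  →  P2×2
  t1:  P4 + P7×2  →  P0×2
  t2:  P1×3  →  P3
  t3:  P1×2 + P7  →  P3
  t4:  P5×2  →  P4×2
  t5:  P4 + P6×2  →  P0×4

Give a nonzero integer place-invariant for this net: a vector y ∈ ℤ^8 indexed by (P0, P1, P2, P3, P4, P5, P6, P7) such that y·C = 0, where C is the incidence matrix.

y = (P0:1, P1:0, P2:1, P3:0, P4:2, P5:2, P6:1, P7:0)

Incidence matrix C (rows=places, cols=transitions):
       t0   t1   t2   t3   t4   t5
   P0   0    2    0    0    0    4
   P1   0    0   -3   -2    0    0
   P2   2    0    0    0    0    0
   P3   0    0    1    1    0    0
   P4  -1   -1    0    0    2   -1
   P5   0    0    0    0   -2    0
   P6   0    0    0    0    0   -2
   P7  -4   -2    0   -1    0    0

Candidate y = [1, 0, 1, 0, 2, 2, 1, 0]; check y·C column-wise:
  col t0: 1·0 + 1·2 + 2·-1 + 2·0 + 1·0 + 0·-4 = 0
  col t1: 1·2 + 1·0 + 2·-1 + 2·0 + 1·0 + 0·-2 = 0
  col t2: 1·0 + 0·-3 + 1·0 + 0·1 + 2·0 + 2·0 + 1·0 = 0
  col t3: 1·0 + 0·-2 + 1·0 + 0·1 + 2·0 + 2·0 + 1·0 + 0·-1 = 0
  col t4: 1·0 + 1·0 + 2·2 + 2·-2 + 1·0 = 0
  col t5: 1·4 + 1·0 + 2·-1 + 2·0 + 1·-2 = 0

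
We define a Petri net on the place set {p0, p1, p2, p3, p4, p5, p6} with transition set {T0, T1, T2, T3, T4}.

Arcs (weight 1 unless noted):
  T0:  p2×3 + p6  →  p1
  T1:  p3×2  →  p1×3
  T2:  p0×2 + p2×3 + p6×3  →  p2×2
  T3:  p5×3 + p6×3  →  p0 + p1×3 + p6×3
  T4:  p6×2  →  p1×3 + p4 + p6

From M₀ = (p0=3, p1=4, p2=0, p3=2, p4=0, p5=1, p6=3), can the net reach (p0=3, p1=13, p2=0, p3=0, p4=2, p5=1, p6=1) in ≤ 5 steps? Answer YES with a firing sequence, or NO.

step 1: fire T1:  (p0=3, p1=4, p2=0, p3=2, p4=0, p5=1, p6=3) → (p0=3, p1=7, p2=0, p3=0, p4=0, p5=1, p6=3)
step 2: fire T4:  (p0=3, p1=7, p2=0, p3=0, p4=0, p5=1, p6=3) → (p0=3, p1=10, p2=0, p3=0, p4=1, p5=1, p6=2)
step 3: fire T4:  (p0=3, p1=10, p2=0, p3=0, p4=1, p5=1, p6=2) → (p0=3, p1=13, p2=0, p3=0, p4=2, p5=1, p6=1)

YES — reachable via ⟨T1, T4, T4⟩ (3 firings)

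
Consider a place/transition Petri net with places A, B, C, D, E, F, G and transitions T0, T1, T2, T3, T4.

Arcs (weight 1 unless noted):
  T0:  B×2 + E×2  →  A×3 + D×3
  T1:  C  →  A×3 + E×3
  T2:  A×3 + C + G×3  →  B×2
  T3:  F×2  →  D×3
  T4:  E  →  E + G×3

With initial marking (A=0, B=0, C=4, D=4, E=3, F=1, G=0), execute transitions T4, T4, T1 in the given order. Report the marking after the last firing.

step 1: fire T4:  (A=0, B=0, C=4, D=4, E=3, F=1, G=0) → (A=0, B=0, C=4, D=4, E=3, F=1, G=3)
step 2: fire T4:  (A=0, B=0, C=4, D=4, E=3, F=1, G=3) → (A=0, B=0, C=4, D=4, E=3, F=1, G=6)
step 3: fire T1:  (A=0, B=0, C=4, D=4, E=3, F=1, G=6) → (A=3, B=0, C=3, D=4, E=6, F=1, G=6)

(A=3, B=0, C=3, D=4, E=6, F=1, G=6)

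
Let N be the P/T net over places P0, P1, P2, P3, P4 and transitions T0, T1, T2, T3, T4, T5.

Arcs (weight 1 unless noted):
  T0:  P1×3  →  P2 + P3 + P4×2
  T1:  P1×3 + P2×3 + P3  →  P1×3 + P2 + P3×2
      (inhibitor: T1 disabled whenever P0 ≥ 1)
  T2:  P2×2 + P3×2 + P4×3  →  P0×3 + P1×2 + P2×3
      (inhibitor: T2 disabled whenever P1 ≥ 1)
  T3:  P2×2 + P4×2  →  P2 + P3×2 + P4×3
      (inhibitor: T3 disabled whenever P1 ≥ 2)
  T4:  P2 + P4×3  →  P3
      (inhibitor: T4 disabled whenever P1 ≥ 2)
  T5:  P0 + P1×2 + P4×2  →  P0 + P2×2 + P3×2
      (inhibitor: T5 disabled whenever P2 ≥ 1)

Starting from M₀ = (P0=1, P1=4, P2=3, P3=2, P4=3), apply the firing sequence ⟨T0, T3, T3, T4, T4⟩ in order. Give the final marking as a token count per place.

(P0=1, P1=1, P2=0, P3=9, P4=1)

step 1: fire T0:  (P0=1, P1=4, P2=3, P3=2, P4=3) → (P0=1, P1=1, P2=4, P3=3, P4=5)
step 2: fire T3:  (P0=1, P1=1, P2=4, P3=3, P4=5) → (P0=1, P1=1, P2=3, P3=5, P4=6)
step 3: fire T3:  (P0=1, P1=1, P2=3, P3=5, P4=6) → (P0=1, P1=1, P2=2, P3=7, P4=7)
step 4: fire T4:  (P0=1, P1=1, P2=2, P3=7, P4=7) → (P0=1, P1=1, P2=1, P3=8, P4=4)
step 5: fire T4:  (P0=1, P1=1, P2=1, P3=8, P4=4) → (P0=1, P1=1, P2=0, P3=9, P4=1)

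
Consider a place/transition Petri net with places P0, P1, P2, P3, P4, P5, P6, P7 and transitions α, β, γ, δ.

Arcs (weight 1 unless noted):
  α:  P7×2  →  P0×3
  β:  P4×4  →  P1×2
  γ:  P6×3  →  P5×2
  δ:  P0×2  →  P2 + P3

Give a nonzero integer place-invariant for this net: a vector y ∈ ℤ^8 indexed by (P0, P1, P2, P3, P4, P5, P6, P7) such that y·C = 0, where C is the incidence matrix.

Incidence matrix C (rows=places, cols=transitions):
        α    β    γ    δ
   P0   3    0    0   -2
   P1   0    2    0    0
   P2   0    0    0    1
   P3   0    0    0    1
   P4   0   -4    0    0
   P5   0    0    2    0
   P6   0    0   -3    0
   P7  -2    0    0    0

Candidate y = [0, 0, 1, -1, 0, 0, 0, 0]; check y·C column-wise:
  col α: 0·3 + 1·0 + -1·0 + 0·-2 = 0
  col β: 0·2 + 1·0 + -1·0 + 0·-4 = 0
  col γ: 1·0 + -1·0 + 0·2 + 0·-3 = 0
  col δ: 0·-2 + 1·1 + -1·1 = 0

y = (P0:0, P1:0, P2:1, P3:-1, P4:0, P5:0, P6:0, P7:0)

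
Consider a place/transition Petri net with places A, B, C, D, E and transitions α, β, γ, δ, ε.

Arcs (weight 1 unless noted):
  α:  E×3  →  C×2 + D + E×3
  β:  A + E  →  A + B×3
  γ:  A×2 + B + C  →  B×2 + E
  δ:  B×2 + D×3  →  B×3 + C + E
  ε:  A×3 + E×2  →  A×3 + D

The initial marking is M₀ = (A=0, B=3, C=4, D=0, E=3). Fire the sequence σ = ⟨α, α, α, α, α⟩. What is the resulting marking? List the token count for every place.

(A=0, B=3, C=14, D=5, E=3)

step 1: fire α:  (A=0, B=3, C=4, D=0, E=3) → (A=0, B=3, C=6, D=1, E=3)
step 2: fire α:  (A=0, B=3, C=6, D=1, E=3) → (A=0, B=3, C=8, D=2, E=3)
step 3: fire α:  (A=0, B=3, C=8, D=2, E=3) → (A=0, B=3, C=10, D=3, E=3)
step 4: fire α:  (A=0, B=3, C=10, D=3, E=3) → (A=0, B=3, C=12, D=4, E=3)
step 5: fire α:  (A=0, B=3, C=12, D=4, E=3) → (A=0, B=3, C=14, D=5, E=3)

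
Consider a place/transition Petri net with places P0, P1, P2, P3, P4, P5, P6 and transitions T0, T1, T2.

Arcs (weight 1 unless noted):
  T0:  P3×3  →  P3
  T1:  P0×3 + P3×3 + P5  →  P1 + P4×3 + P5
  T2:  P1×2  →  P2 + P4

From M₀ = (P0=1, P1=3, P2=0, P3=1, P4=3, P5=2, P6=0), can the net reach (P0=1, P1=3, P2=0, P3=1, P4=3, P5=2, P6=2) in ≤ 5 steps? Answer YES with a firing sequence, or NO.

NO — not reachable within 5 firings

depth 0: 1 marking
depth 1: 2 markings reached so far
depth 2: 2 markings reached so far
(frontier empty at depth 2; search complete)
target is not among the 2 markings reachable within 5 steps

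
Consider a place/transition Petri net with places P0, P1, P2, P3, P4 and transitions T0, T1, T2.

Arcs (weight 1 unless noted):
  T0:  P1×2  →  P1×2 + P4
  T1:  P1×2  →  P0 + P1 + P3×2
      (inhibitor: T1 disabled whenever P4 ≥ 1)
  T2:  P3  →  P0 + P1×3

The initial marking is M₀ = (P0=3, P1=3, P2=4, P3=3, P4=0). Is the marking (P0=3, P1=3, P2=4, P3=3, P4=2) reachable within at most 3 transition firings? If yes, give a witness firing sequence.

YES — reachable via ⟨T0, T0⟩ (2 firings)

step 1: fire T0:  (P0=3, P1=3, P2=4, P3=3, P4=0) → (P0=3, P1=3, P2=4, P3=3, P4=1)
step 2: fire T0:  (P0=3, P1=3, P2=4, P3=3, P4=1) → (P0=3, P1=3, P2=4, P3=3, P4=2)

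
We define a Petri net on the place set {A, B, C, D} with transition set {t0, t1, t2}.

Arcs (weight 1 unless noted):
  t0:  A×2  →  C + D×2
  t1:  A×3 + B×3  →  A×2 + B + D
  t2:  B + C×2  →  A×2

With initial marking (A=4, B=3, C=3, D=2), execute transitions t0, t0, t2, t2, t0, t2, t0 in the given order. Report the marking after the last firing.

step 1: fire t0:  (A=4, B=3, C=3, D=2) → (A=2, B=3, C=4, D=4)
step 2: fire t0:  (A=2, B=3, C=4, D=4) → (A=0, B=3, C=5, D=6)
step 3: fire t2:  (A=0, B=3, C=5, D=6) → (A=2, B=2, C=3, D=6)
step 4: fire t2:  (A=2, B=2, C=3, D=6) → (A=4, B=1, C=1, D=6)
step 5: fire t0:  (A=4, B=1, C=1, D=6) → (A=2, B=1, C=2, D=8)
step 6: fire t2:  (A=2, B=1, C=2, D=8) → (A=4, B=0, C=0, D=8)
step 7: fire t0:  (A=4, B=0, C=0, D=8) → (A=2, B=0, C=1, D=10)

(A=2, B=0, C=1, D=10)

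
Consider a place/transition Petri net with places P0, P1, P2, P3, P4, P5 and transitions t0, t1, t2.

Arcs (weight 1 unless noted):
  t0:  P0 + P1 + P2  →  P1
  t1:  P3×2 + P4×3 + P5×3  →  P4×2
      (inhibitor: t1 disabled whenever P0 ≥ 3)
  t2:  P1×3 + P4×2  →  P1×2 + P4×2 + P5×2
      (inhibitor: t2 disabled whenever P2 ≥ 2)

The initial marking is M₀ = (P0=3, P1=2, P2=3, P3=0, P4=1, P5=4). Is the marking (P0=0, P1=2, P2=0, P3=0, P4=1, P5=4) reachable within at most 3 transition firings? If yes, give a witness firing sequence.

YES — reachable via ⟨t0, t0, t0⟩ (3 firings)

step 1: fire t0:  (P0=3, P1=2, P2=3, P3=0, P4=1, P5=4) → (P0=2, P1=2, P2=2, P3=0, P4=1, P5=4)
step 2: fire t0:  (P0=2, P1=2, P2=2, P3=0, P4=1, P5=4) → (P0=1, P1=2, P2=1, P3=0, P4=1, P5=4)
step 3: fire t0:  (P0=1, P1=2, P2=1, P3=0, P4=1, P5=4) → (P0=0, P1=2, P2=0, P3=0, P4=1, P5=4)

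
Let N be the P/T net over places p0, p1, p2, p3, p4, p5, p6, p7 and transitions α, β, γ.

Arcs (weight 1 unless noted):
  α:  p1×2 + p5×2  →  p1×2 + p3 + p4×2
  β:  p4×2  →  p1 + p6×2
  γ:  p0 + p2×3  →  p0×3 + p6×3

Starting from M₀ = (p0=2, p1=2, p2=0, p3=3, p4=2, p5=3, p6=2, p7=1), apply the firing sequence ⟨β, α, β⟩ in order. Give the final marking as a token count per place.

step 1: fire β:  (p0=2, p1=2, p2=0, p3=3, p4=2, p5=3, p6=2, p7=1) → (p0=2, p1=3, p2=0, p3=3, p4=0, p5=3, p6=4, p7=1)
step 2: fire α:  (p0=2, p1=3, p2=0, p3=3, p4=0, p5=3, p6=4, p7=1) → (p0=2, p1=3, p2=0, p3=4, p4=2, p5=1, p6=4, p7=1)
step 3: fire β:  (p0=2, p1=3, p2=0, p3=4, p4=2, p5=1, p6=4, p7=1) → (p0=2, p1=4, p2=0, p3=4, p4=0, p5=1, p6=6, p7=1)

(p0=2, p1=4, p2=0, p3=4, p4=0, p5=1, p6=6, p7=1)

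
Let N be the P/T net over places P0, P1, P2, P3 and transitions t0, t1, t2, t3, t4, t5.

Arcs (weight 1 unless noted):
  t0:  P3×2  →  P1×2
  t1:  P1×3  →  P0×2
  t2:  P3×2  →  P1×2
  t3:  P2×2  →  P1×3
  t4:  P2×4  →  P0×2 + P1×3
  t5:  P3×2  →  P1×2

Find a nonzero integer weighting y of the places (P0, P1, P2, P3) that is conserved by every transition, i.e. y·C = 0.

y = (P0:3, P1:2, P2:3, P3:2)

Incidence matrix C (rows=places, cols=transitions):
       t0   t1   t2   t3   t4   t5
   P0   0    2    0    0    2    0
   P1   2   -3    2    3    3    2
   P2   0    0    0   -2   -4    0
   P3  -2    0   -2    0    0   -2

Candidate y = [3, 2, 3, 2]; check y·C column-wise:
  col t0: 3·0 + 2·2 + 3·0 + 2·-2 = 0
  col t1: 3·2 + 2·-3 + 3·0 + 2·0 = 0
  col t2: 3·0 + 2·2 + 3·0 + 2·-2 = 0
  col t3: 3·0 + 2·3 + 3·-2 + 2·0 = 0
  col t4: 3·2 + 2·3 + 3·-4 + 2·0 = 0
  col t5: 3·0 + 2·2 + 3·0 + 2·-2 = 0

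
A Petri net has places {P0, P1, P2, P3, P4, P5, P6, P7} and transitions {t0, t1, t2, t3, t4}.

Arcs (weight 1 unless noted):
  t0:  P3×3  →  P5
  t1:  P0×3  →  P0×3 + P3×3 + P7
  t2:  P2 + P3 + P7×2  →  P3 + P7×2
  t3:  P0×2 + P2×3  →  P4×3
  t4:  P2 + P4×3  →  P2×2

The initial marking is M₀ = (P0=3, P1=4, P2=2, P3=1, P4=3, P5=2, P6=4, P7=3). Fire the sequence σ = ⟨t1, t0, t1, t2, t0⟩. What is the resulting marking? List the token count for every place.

step 1: fire t1:  (P0=3, P1=4, P2=2, P3=1, P4=3, P5=2, P6=4, P7=3) → (P0=3, P1=4, P2=2, P3=4, P4=3, P5=2, P6=4, P7=4)
step 2: fire t0:  (P0=3, P1=4, P2=2, P3=4, P4=3, P5=2, P6=4, P7=4) → (P0=3, P1=4, P2=2, P3=1, P4=3, P5=3, P6=4, P7=4)
step 3: fire t1:  (P0=3, P1=4, P2=2, P3=1, P4=3, P5=3, P6=4, P7=4) → (P0=3, P1=4, P2=2, P3=4, P4=3, P5=3, P6=4, P7=5)
step 4: fire t2:  (P0=3, P1=4, P2=2, P3=4, P4=3, P5=3, P6=4, P7=5) → (P0=3, P1=4, P2=1, P3=4, P4=3, P5=3, P6=4, P7=5)
step 5: fire t0:  (P0=3, P1=4, P2=1, P3=4, P4=3, P5=3, P6=4, P7=5) → (P0=3, P1=4, P2=1, P3=1, P4=3, P5=4, P6=4, P7=5)

(P0=3, P1=4, P2=1, P3=1, P4=3, P5=4, P6=4, P7=5)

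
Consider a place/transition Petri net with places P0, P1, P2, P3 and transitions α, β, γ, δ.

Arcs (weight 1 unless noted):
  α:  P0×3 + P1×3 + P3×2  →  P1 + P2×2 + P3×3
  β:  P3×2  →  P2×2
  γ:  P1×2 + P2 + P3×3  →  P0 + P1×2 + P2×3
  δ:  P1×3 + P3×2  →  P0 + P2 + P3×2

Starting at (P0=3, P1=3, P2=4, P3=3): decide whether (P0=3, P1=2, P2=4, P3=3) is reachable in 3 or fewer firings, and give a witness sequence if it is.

NO — not reachable within 3 firings

depth 0: 1 marking
depth 1: 5 markings reached so far
depth 2: 7 markings reached so far
depth 3: 8 markings reached so far
target is not among the 8 markings reachable within 3 steps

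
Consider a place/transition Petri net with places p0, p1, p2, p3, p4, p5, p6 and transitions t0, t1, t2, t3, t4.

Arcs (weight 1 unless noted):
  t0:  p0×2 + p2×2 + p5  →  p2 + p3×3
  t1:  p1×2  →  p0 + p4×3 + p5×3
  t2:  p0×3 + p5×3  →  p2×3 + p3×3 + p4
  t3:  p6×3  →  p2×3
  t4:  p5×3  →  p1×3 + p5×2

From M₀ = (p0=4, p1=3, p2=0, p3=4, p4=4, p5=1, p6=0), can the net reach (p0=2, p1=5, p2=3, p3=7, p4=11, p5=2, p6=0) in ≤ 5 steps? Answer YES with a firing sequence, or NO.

NO — not reachable within 5 firings

depth 0: 1 marking
depth 1: 2 markings reached so far
depth 2: 4 markings reached so far
depth 3: 8 markings reached so far
depth 4: 11 markings reached so far
depth 5: 17 markings reached so far
target is not among the 17 markings reachable within 5 steps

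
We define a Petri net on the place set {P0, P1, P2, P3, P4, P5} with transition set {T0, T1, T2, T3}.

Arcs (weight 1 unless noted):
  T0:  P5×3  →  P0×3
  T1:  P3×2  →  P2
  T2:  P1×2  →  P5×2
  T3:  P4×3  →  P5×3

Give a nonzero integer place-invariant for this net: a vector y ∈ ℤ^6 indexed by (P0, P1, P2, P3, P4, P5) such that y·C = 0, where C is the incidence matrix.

Incidence matrix C (rows=places, cols=transitions):
       T0   T1   T2   T3
   P0   3    0    0    0
   P1   0    0   -2    0
   P2   0    1    0    0
   P3   0   -2    0    0
   P4   0    0    0   -3
   P5  -3    0    2    3

Candidate y = [0, 0, 2, 1, 0, 0]; check y·C column-wise:
  col T0: 0·3 + 2·0 + 1·0 + 0·-3 = 0
  col T1: 2·1 + 1·-2 = 0
  col T2: 0·-2 + 2·0 + 1·0 + 0·2 = 0
  col T3: 2·0 + 1·0 + 0·-3 + 0·3 = 0

y = (P0:0, P1:0, P2:2, P3:1, P4:0, P5:0)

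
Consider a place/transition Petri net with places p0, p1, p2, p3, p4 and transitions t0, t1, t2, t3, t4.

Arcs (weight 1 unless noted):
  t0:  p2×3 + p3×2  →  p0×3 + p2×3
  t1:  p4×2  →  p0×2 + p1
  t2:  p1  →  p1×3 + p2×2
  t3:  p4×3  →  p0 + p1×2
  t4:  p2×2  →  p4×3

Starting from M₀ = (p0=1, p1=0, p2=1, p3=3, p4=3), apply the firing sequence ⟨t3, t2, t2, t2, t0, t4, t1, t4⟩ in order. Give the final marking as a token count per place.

step 1: fire t3:  (p0=1, p1=0, p2=1, p3=3, p4=3) → (p0=2, p1=2, p2=1, p3=3, p4=0)
step 2: fire t2:  (p0=2, p1=2, p2=1, p3=3, p4=0) → (p0=2, p1=4, p2=3, p3=3, p4=0)
step 3: fire t2:  (p0=2, p1=4, p2=3, p3=3, p4=0) → (p0=2, p1=6, p2=5, p3=3, p4=0)
step 4: fire t2:  (p0=2, p1=6, p2=5, p3=3, p4=0) → (p0=2, p1=8, p2=7, p3=3, p4=0)
step 5: fire t0:  (p0=2, p1=8, p2=7, p3=3, p4=0) → (p0=5, p1=8, p2=7, p3=1, p4=0)
step 6: fire t4:  (p0=5, p1=8, p2=7, p3=1, p4=0) → (p0=5, p1=8, p2=5, p3=1, p4=3)
step 7: fire t1:  (p0=5, p1=8, p2=5, p3=1, p4=3) → (p0=7, p1=9, p2=5, p3=1, p4=1)
step 8: fire t4:  (p0=7, p1=9, p2=5, p3=1, p4=1) → (p0=7, p1=9, p2=3, p3=1, p4=4)

(p0=7, p1=9, p2=3, p3=1, p4=4)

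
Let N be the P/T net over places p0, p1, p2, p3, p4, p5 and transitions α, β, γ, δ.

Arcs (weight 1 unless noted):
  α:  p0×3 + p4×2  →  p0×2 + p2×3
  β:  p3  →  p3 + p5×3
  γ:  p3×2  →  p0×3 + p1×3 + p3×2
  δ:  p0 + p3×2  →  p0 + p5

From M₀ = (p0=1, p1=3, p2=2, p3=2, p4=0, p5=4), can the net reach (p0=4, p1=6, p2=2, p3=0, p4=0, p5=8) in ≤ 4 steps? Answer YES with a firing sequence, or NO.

step 1: fire β:  (p0=1, p1=3, p2=2, p3=2, p4=0, p5=4) → (p0=1, p1=3, p2=2, p3=2, p4=0, p5=7)
step 2: fire γ:  (p0=1, p1=3, p2=2, p3=2, p4=0, p5=7) → (p0=4, p1=6, p2=2, p3=2, p4=0, p5=7)
step 3: fire δ:  (p0=4, p1=6, p2=2, p3=2, p4=0, p5=7) → (p0=4, p1=6, p2=2, p3=0, p4=0, p5=8)

YES — reachable via ⟨β, γ, δ⟩ (3 firings)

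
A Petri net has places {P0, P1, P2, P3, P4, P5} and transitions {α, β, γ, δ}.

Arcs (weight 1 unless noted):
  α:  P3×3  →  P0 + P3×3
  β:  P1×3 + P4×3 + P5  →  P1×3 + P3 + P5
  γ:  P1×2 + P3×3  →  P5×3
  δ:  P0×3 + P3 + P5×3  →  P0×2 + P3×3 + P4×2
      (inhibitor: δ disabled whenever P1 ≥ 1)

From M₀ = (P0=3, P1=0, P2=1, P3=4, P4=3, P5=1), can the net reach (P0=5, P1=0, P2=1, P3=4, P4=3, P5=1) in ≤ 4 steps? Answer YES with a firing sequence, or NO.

YES — reachable via ⟨α, α⟩ (2 firings)

step 1: fire α:  (P0=3, P1=0, P2=1, P3=4, P4=3, P5=1) → (P0=4, P1=0, P2=1, P3=4, P4=3, P5=1)
step 2: fire α:  (P0=4, P1=0, P2=1, P3=4, P4=3, P5=1) → (P0=5, P1=0, P2=1, P3=4, P4=3, P5=1)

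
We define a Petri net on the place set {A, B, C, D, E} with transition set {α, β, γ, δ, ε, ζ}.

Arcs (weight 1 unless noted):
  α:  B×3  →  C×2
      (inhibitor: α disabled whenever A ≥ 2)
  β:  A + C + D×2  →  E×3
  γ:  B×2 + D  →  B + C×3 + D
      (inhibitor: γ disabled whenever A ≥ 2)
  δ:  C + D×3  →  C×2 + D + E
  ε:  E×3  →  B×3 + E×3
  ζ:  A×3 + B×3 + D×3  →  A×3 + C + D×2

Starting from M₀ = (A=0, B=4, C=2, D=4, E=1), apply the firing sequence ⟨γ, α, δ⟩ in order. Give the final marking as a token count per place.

step 1: fire γ:  (A=0, B=4, C=2, D=4, E=1) → (A=0, B=3, C=5, D=4, E=1)
step 2: fire α:  (A=0, B=3, C=5, D=4, E=1) → (A=0, B=0, C=7, D=4, E=1)
step 3: fire δ:  (A=0, B=0, C=7, D=4, E=1) → (A=0, B=0, C=8, D=2, E=2)

(A=0, B=0, C=8, D=2, E=2)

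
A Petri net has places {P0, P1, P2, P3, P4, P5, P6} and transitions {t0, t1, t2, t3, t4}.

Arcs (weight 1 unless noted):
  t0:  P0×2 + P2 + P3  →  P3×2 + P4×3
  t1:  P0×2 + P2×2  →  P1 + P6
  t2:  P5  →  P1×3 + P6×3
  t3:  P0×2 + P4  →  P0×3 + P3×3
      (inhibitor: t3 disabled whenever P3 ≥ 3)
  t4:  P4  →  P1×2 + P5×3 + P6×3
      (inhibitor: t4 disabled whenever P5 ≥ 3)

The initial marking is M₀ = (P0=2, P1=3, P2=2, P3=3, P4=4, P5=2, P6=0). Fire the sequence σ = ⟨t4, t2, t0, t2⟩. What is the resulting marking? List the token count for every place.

(P0=0, P1=11, P2=1, P3=4, P4=6, P5=3, P6=9)

step 1: fire t4:  (P0=2, P1=3, P2=2, P3=3, P4=4, P5=2, P6=0) → (P0=2, P1=5, P2=2, P3=3, P4=3, P5=5, P6=3)
step 2: fire t2:  (P0=2, P1=5, P2=2, P3=3, P4=3, P5=5, P6=3) → (P0=2, P1=8, P2=2, P3=3, P4=3, P5=4, P6=6)
step 3: fire t0:  (P0=2, P1=8, P2=2, P3=3, P4=3, P5=4, P6=6) → (P0=0, P1=8, P2=1, P3=4, P4=6, P5=4, P6=6)
step 4: fire t2:  (P0=0, P1=8, P2=1, P3=4, P4=6, P5=4, P6=6) → (P0=0, P1=11, P2=1, P3=4, P4=6, P5=3, P6=9)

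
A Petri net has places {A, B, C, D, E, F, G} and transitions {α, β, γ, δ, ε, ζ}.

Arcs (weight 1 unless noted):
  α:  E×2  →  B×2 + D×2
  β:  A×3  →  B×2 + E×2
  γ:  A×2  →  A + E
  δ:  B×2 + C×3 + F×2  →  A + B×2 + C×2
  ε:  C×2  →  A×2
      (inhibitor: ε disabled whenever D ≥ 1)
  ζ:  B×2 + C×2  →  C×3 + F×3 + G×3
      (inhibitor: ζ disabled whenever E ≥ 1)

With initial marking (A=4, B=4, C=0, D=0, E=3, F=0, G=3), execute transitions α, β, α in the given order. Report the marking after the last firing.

step 1: fire α:  (A=4, B=4, C=0, D=0, E=3, F=0, G=3) → (A=4, B=6, C=0, D=2, E=1, F=0, G=3)
step 2: fire β:  (A=4, B=6, C=0, D=2, E=1, F=0, G=3) → (A=1, B=8, C=0, D=2, E=3, F=0, G=3)
step 3: fire α:  (A=1, B=8, C=0, D=2, E=3, F=0, G=3) → (A=1, B=10, C=0, D=4, E=1, F=0, G=3)

(A=1, B=10, C=0, D=4, E=1, F=0, G=3)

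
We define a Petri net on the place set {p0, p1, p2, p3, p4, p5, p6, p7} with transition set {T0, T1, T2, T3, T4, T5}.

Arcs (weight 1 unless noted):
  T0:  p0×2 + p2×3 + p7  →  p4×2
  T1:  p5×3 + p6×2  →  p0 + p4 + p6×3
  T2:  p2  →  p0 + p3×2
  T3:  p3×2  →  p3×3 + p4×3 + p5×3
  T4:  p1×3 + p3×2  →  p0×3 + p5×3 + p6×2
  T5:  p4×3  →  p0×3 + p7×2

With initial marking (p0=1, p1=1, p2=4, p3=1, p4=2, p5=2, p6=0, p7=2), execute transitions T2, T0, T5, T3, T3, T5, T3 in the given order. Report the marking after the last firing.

step 1: fire T2:  (p0=1, p1=1, p2=4, p3=1, p4=2, p5=2, p6=0, p7=2) → (p0=2, p1=1, p2=3, p3=3, p4=2, p5=2, p6=0, p7=2)
step 2: fire T0:  (p0=2, p1=1, p2=3, p3=3, p4=2, p5=2, p6=0, p7=2) → (p0=0, p1=1, p2=0, p3=3, p4=4, p5=2, p6=0, p7=1)
step 3: fire T5:  (p0=0, p1=1, p2=0, p3=3, p4=4, p5=2, p6=0, p7=1) → (p0=3, p1=1, p2=0, p3=3, p4=1, p5=2, p6=0, p7=3)
step 4: fire T3:  (p0=3, p1=1, p2=0, p3=3, p4=1, p5=2, p6=0, p7=3) → (p0=3, p1=1, p2=0, p3=4, p4=4, p5=5, p6=0, p7=3)
step 5: fire T3:  (p0=3, p1=1, p2=0, p3=4, p4=4, p5=5, p6=0, p7=3) → (p0=3, p1=1, p2=0, p3=5, p4=7, p5=8, p6=0, p7=3)
step 6: fire T5:  (p0=3, p1=1, p2=0, p3=5, p4=7, p5=8, p6=0, p7=3) → (p0=6, p1=1, p2=0, p3=5, p4=4, p5=8, p6=0, p7=5)
step 7: fire T3:  (p0=6, p1=1, p2=0, p3=5, p4=4, p5=8, p6=0, p7=5) → (p0=6, p1=1, p2=0, p3=6, p4=7, p5=11, p6=0, p7=5)

(p0=6, p1=1, p2=0, p3=6, p4=7, p5=11, p6=0, p7=5)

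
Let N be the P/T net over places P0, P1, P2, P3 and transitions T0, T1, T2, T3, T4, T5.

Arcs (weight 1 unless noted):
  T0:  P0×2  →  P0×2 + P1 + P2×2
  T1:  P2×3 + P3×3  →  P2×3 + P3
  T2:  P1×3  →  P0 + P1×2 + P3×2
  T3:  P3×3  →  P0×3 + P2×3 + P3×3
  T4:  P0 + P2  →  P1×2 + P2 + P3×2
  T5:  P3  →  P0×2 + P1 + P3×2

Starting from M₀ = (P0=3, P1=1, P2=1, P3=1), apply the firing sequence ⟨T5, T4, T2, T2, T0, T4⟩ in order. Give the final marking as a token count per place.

(P0=5, P1=5, P2=3, P3=10)

step 1: fire T5:  (P0=3, P1=1, P2=1, P3=1) → (P0=5, P1=2, P2=1, P3=2)
step 2: fire T4:  (P0=5, P1=2, P2=1, P3=2) → (P0=4, P1=4, P2=1, P3=4)
step 3: fire T2:  (P0=4, P1=4, P2=1, P3=4) → (P0=5, P1=3, P2=1, P3=6)
step 4: fire T2:  (P0=5, P1=3, P2=1, P3=6) → (P0=6, P1=2, P2=1, P3=8)
step 5: fire T0:  (P0=6, P1=2, P2=1, P3=8) → (P0=6, P1=3, P2=3, P3=8)
step 6: fire T4:  (P0=6, P1=3, P2=3, P3=8) → (P0=5, P1=5, P2=3, P3=10)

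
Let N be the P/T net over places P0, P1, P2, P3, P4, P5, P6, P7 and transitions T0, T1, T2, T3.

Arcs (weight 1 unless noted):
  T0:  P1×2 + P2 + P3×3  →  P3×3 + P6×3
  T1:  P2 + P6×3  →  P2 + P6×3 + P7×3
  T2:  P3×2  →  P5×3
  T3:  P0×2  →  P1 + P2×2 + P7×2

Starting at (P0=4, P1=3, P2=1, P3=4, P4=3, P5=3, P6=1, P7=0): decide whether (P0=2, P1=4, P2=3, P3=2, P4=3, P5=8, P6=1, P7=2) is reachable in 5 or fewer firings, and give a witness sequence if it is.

NO — not reachable within 5 firings

depth 0: 1 marking
depth 1: 4 markings reached so far
depth 2: 9 markings reached so far
depth 3: 16 markings reached so far
depth 4: 25 markings reached so far
depth 5: 36 markings reached so far
target is not among the 36 markings reachable within 5 steps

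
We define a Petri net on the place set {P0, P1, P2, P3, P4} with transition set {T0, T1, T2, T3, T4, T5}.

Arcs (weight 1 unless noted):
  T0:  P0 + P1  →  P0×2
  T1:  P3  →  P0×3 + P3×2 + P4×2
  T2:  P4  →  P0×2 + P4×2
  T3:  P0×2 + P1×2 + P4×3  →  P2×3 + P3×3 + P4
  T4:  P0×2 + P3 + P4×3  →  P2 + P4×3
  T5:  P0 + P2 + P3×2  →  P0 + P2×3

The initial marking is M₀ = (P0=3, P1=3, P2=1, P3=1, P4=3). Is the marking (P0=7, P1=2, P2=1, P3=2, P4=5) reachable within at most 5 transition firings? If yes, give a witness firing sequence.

YES — reachable via ⟨T0, T1⟩ (2 firings)

step 1: fire T0:  (P0=3, P1=3, P2=1, P3=1, P4=3) → (P0=4, P1=2, P2=1, P3=1, P4=3)
step 2: fire T1:  (P0=4, P1=2, P2=1, P3=1, P4=3) → (P0=7, P1=2, P2=1, P3=2, P4=5)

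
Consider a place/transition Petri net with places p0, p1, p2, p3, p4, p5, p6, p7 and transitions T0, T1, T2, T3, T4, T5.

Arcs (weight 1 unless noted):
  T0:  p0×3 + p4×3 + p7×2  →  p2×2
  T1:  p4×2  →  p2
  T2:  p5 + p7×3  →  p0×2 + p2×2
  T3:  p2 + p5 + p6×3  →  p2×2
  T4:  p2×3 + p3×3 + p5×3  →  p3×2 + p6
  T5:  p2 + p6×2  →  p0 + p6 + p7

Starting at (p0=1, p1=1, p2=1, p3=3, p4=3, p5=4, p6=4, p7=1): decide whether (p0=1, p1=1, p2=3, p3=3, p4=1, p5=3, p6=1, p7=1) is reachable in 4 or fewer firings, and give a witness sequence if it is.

YES — reachable via ⟨T1, T3⟩ (2 firings)

step 1: fire T1:  (p0=1, p1=1, p2=1, p3=3, p4=3, p5=4, p6=4, p7=1) → (p0=1, p1=1, p2=2, p3=3, p4=1, p5=4, p6=4, p7=1)
step 2: fire T3:  (p0=1, p1=1, p2=2, p3=3, p4=1, p5=4, p6=4, p7=1) → (p0=1, p1=1, p2=3, p3=3, p4=1, p5=3, p6=1, p7=1)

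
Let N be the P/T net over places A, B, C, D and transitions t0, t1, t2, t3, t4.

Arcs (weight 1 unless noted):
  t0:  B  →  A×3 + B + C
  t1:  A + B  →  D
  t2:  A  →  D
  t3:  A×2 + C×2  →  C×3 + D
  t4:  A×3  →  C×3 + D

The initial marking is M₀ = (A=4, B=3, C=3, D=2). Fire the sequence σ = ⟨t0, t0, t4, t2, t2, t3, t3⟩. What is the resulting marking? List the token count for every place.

step 1: fire t0:  (A=4, B=3, C=3, D=2) → (A=7, B=3, C=4, D=2)
step 2: fire t0:  (A=7, B=3, C=4, D=2) → (A=10, B=3, C=5, D=2)
step 3: fire t4:  (A=10, B=3, C=5, D=2) → (A=7, B=3, C=8, D=3)
step 4: fire t2:  (A=7, B=3, C=8, D=3) → (A=6, B=3, C=8, D=4)
step 5: fire t2:  (A=6, B=3, C=8, D=4) → (A=5, B=3, C=8, D=5)
step 6: fire t3:  (A=5, B=3, C=8, D=5) → (A=3, B=3, C=9, D=6)
step 7: fire t3:  (A=3, B=3, C=9, D=6) → (A=1, B=3, C=10, D=7)

(A=1, B=3, C=10, D=7)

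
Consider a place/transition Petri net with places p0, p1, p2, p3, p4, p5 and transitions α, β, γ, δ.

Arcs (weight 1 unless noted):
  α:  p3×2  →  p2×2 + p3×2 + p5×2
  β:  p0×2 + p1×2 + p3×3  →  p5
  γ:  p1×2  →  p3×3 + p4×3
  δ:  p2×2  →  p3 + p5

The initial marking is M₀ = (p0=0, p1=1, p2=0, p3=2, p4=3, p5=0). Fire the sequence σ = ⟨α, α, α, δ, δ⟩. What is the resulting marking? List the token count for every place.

step 1: fire α:  (p0=0, p1=1, p2=0, p3=2, p4=3, p5=0) → (p0=0, p1=1, p2=2, p3=2, p4=3, p5=2)
step 2: fire α:  (p0=0, p1=1, p2=2, p3=2, p4=3, p5=2) → (p0=0, p1=1, p2=4, p3=2, p4=3, p5=4)
step 3: fire α:  (p0=0, p1=1, p2=4, p3=2, p4=3, p5=4) → (p0=0, p1=1, p2=6, p3=2, p4=3, p5=6)
step 4: fire δ:  (p0=0, p1=1, p2=6, p3=2, p4=3, p5=6) → (p0=0, p1=1, p2=4, p3=3, p4=3, p5=7)
step 5: fire δ:  (p0=0, p1=1, p2=4, p3=3, p4=3, p5=7) → (p0=0, p1=1, p2=2, p3=4, p4=3, p5=8)

(p0=0, p1=1, p2=2, p3=4, p4=3, p5=8)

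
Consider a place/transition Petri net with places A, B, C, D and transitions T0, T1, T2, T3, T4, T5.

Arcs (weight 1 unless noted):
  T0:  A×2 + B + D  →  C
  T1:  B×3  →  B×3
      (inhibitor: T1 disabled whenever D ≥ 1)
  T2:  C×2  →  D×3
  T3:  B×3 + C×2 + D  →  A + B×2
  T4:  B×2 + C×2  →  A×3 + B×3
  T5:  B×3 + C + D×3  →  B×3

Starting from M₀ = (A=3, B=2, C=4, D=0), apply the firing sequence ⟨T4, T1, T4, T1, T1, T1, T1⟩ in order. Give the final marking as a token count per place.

(A=9, B=4, C=0, D=0)

step 1: fire T4:  (A=3, B=2, C=4, D=0) → (A=6, B=3, C=2, D=0)
step 2: fire T1:  (A=6, B=3, C=2, D=0) → (A=6, B=3, C=2, D=0)
step 3: fire T4:  (A=6, B=3, C=2, D=0) → (A=9, B=4, C=0, D=0)
step 4: fire T1:  (A=9, B=4, C=0, D=0) → (A=9, B=4, C=0, D=0)
step 5: fire T1:  (A=9, B=4, C=0, D=0) → (A=9, B=4, C=0, D=0)
step 6: fire T1:  (A=9, B=4, C=0, D=0) → (A=9, B=4, C=0, D=0)
step 7: fire T1:  (A=9, B=4, C=0, D=0) → (A=9, B=4, C=0, D=0)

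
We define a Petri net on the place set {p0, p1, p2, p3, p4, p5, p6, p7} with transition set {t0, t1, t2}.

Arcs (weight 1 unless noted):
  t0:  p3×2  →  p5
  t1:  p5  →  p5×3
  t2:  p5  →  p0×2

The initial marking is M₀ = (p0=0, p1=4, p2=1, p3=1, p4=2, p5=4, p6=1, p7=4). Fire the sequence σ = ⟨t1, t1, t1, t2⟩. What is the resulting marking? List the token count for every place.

step 1: fire t1:  (p0=0, p1=4, p2=1, p3=1, p4=2, p5=4, p6=1, p7=4) → (p0=0, p1=4, p2=1, p3=1, p4=2, p5=6, p6=1, p7=4)
step 2: fire t1:  (p0=0, p1=4, p2=1, p3=1, p4=2, p5=6, p6=1, p7=4) → (p0=0, p1=4, p2=1, p3=1, p4=2, p5=8, p6=1, p7=4)
step 3: fire t1:  (p0=0, p1=4, p2=1, p3=1, p4=2, p5=8, p6=1, p7=4) → (p0=0, p1=4, p2=1, p3=1, p4=2, p5=10, p6=1, p7=4)
step 4: fire t2:  (p0=0, p1=4, p2=1, p3=1, p4=2, p5=10, p6=1, p7=4) → (p0=2, p1=4, p2=1, p3=1, p4=2, p5=9, p6=1, p7=4)

(p0=2, p1=4, p2=1, p3=1, p4=2, p5=9, p6=1, p7=4)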